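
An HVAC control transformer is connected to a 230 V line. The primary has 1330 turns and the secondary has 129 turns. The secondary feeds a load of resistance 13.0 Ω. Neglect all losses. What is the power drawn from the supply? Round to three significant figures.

V_s = V_p × N_s/N_p = 230 × 129/1330 = 22.308 V.
I_s = V_s/R = 22.308/13.0 = 1.7160 A.
I_p = I_s × N_s/N_p = 1.7160 × 129/1330 = 0.16644 A.
P = V_p I_p = 230 × 0.16644 = 38.3 W.

P ≈ 38.3 W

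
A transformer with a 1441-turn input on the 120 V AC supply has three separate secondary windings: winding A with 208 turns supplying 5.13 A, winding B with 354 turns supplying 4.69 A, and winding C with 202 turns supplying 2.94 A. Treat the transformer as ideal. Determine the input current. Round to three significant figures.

V_A = 120 × 208/1441 = 17.321 V; V_B = 120 × 354/1441 = 29.480 V; V_C = 120 × 202/1441 = 16.822 V.
P_out = V_A I_A + V_B I_B + V_C I_C = 17.321×5.13 + 29.480×4.69 + 16.822×2.94 = 88.858 + 138.26 + 49.456 = 276.57 W.
Ideal ⇒ P_in = P_out, so I_in = P_out/V_in = 276.57/120 = 2.30 A.

I_in ≈ 2.30 A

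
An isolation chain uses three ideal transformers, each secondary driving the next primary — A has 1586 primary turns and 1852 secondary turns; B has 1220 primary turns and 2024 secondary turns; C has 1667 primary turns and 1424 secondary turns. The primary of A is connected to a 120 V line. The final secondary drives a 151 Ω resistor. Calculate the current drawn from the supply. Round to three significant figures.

Secondary of A: V = 120.00 × 1852/1586 = 140.13 V.
Secondary of B: V = 140.13 × 2024/1220 = 232.47 V.
Secondary of C: V = 232.47 × 1424/1667 = 198.58 V.
I_load = 198.58/151 = 1.3151 A, so P_out = 198.58 × 1.3151 = 261.16 W.
All ideal ⇒ P_in = P_out, so I_supply = 261.16/120 = 2.18 A.

I_supply ≈ 2.18 A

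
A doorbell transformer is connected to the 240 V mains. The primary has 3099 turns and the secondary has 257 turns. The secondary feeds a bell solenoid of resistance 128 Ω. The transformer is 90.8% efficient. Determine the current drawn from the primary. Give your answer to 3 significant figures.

V_s = 240 × 257/3099 = 19.903 V.
I_s = V_s/R = 19.903/128 = 0.15549 A.
P_out = V_s I_s = 19.903 × 0.15549 = 3.0948 W.
P_in = P_out/η = 3.0948/0.908 = 3.4084 W.
I_p = P_in/V_p = 3.4084/240 = 0.0142 A.

I_p ≈ 0.0142 A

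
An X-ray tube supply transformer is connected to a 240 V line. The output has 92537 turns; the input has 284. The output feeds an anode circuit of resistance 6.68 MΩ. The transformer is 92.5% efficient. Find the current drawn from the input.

V_out = 240 × 92537/284 = 78200 V.
I_out = V_out/R = 78200/(6.68×10^6) = 0.011707 A.
P_out = V_out I_out = 78200 × 0.011707 = 915.46 W.
P_in = P_out/η = 915.46/0.925 = 989.69 W.
I_in = P_in/V_in = 989.69/240 = 4.12 A.

I_in ≈ 4.12 A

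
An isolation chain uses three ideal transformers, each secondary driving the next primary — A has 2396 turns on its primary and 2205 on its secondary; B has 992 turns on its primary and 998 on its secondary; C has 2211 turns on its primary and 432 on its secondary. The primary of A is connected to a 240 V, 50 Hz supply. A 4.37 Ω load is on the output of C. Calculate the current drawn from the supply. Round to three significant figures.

Secondary of A: V = 240.00 × 2205/2396 = 220.87 V.
Secondary of B: V = 220.87 × 998/992 = 222.20 V.
Secondary of C: V = 222.20 × 432/2211 = 43.416 V.
I_load = 43.416/4.37 = 9.9349 A, so P_out = 43.416 × 9.9349 = 431.33 W.
All ideal ⇒ P_in = P_out, so I_supply = 431.33/240 = 1.80 A.

I_supply ≈ 1.80 A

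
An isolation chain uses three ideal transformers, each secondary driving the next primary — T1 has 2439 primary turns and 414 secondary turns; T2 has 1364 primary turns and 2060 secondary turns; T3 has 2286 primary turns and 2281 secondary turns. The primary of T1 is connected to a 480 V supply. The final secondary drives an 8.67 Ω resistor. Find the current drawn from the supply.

After T1: V = 480.00 × 414/2439 = 81.476 V.
After T2: V = 81.476 × 2060/1364 = 123.05 V.
After T3: V = 123.05 × 2281/2286 = 122.78 V.
I_load = 122.78/8.67 = 14.162 A, so P_out = 122.78 × 14.162 = 1738.8 W.
All ideal ⇒ P_in = P_out, so I_supply = 1738.8/480 = 3.62 A.

I_supply ≈ 3.62 A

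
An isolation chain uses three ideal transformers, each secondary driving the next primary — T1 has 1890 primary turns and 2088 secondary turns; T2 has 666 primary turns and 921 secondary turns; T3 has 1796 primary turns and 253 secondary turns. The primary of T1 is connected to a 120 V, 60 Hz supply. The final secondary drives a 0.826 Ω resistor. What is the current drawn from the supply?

After T1: V = 120.00 × 2088/1890 = 132.57 V.
After T2: V = 132.57 × 921/666 = 183.33 V.
After T3: V = 183.33 × 253/1796 = 25.826 V.
I_load = 25.826/0.826 = 31.266 A, so P_out = 25.826 × 31.266 = 807.46 W.
All ideal ⇒ P_in = P_out, so I_supply = 807.46/120 = 6.73 A.

I_supply ≈ 6.73 A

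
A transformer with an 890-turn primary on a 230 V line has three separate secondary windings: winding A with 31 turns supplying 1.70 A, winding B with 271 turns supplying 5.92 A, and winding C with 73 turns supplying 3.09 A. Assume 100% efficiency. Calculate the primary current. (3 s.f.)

I_p ≈ 2.12 A

V_A = 230 × 31/890 = 8.0112 V; V_B = 230 × 271/890 = 70.034 V; V_C = 230 × 73/890 = 18.865 V.
P_out = V_A I_A + V_B I_B + V_C I_C = 8.0112×1.70 + 70.034×5.92 + 18.865×3.09 = 13.619 + 414.60 + 58.293 = 486.51 W.
Ideal ⇒ P_in = P_out, so I_p = P_out/V_p = 486.51/230 = 2.12 A.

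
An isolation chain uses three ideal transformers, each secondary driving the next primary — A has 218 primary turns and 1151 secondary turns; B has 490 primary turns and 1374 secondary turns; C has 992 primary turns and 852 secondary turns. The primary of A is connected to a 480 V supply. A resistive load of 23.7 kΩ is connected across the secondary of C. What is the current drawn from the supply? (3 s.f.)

After A: V = 480.00 × 1151/218 = 2534.3 V.
After B: V = 2534.3 × 1374/490 = 7106.4 V.
After C: V = 7106.4 × 852/992 = 6103.5 V.
I_load = 6103.5/23700 = 0.25753 A, so P_out = 6103.5 × 0.25753 = 1571.8 W.
All ideal ⇒ P_in = P_out, so I_supply = 1571.8/480 = 3.27 A.

I_supply ≈ 3.27 A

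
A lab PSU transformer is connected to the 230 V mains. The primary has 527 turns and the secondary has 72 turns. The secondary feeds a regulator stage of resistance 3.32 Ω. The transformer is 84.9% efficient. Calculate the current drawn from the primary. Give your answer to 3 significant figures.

V_s = 230 × 72/527 = 31.423 V.
I_s = V_s/R = 31.423/3.32 = 9.4648 A.
P_out = V_s I_s = 31.423 × 9.4648 = 297.41 W.
P_in = P_out/η = 297.41/0.849 = 350.31 W.
I_p = P_in/V_p = 350.31/230 = 1.52 A.

I_p ≈ 1.52 A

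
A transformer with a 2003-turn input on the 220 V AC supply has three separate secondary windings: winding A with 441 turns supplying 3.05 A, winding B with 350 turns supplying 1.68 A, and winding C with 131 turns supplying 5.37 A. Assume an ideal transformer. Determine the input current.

I_in ≈ 1.32 A

V_A = 220 × 441/2003 = 48.437 V; V_B = 220 × 350/2003 = 38.442 V; V_C = 220 × 131/2003 = 14.388 V.
P_out = V_A I_A + V_B I_B + V_C I_C = 48.437×3.05 + 38.442×1.68 + 14.388×5.37 = 147.73 + 64.583 + 77.266 = 289.58 W.
Ideal ⇒ P_in = P_out, so I_in = P_out/V_in = 289.58/220 = 1.32 A.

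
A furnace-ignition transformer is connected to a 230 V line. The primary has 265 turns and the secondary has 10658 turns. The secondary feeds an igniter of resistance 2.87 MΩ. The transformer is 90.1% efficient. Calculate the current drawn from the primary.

I_p ≈ 0.144 A

V_s = 230 × 10658/265 = 9250.3 V.
I_s = V_s/R = 9250.3/(2.87×10^6) = 0.0032231 A.
P_out = V_s I_s = 9250.3 × 0.0032231 = 29.815 W.
P_in = P_out/η = 29.815/0.901 = 33.091 W.
I_p = P_in/V_p = 33.091/230 = 0.144 A.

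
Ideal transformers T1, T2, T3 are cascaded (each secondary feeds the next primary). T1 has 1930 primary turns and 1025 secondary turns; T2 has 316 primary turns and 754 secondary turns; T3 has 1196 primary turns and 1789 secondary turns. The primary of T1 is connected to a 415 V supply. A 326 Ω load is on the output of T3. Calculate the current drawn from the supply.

Secondary of T1: V = 415.00 × 1025/1930 = 220.40 V.
Secondary of T2: V = 220.40 × 754/316 = 525.89 V.
Secondary of T3: V = 525.89 × 1789/1196 = 786.64 V.
I_load = 786.64/326 = 2.4130 A, so P_out = 786.64 × 2.4130 = 1898.2 W.
All ideal ⇒ P_in = P_out, so I_supply = 1898.2/415 = 4.57 A.

I_supply ≈ 4.57 A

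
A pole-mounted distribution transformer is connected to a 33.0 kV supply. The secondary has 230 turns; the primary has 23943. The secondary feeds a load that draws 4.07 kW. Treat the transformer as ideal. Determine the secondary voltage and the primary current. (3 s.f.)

V_s = V_p × N_s/N_p = 33000 × 230/23943 = 317.00 V.
I_s = P/V_s = 4070/317.00 = 12.839 A.
I_p = I_s × N_s/N_p = 12.839 × 230/23943 = 0.123 A.

V_s ≈ 317 V, I_p ≈ 0.123 A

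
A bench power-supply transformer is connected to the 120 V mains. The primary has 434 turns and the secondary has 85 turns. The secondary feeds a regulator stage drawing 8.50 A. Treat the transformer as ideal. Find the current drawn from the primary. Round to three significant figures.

For an ideal transformer I_p N_p = I_s N_s, so I_p = 8.50 × 85/434 = 1.66 A.

I_p ≈ 1.66 A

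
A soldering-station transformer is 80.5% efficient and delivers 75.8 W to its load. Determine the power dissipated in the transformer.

P_loss ≈ 18.4 W

P_in = P_out/η = 75.8/0.805 = 94.1615 W.
P_loss = P_in − P_out = 94.1615 − 75.8 = 18.4 W.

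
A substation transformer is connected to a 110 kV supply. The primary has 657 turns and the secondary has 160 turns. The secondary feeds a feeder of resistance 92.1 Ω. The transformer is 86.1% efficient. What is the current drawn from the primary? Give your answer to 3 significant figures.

V_s = 110000 × 160/657 = 26788 V.
I_s = V_s/R = 26788/92.1 = 290.86 A.
P_out = V_s I_s = 26788 × 290.86 = 7.7917×10^6 W.
P_in = P_out/η = 7.7917×10^6/0.861 = 9.0497×10^6 W.
I_p = P_in/V_p = 9.0497×10^6/110000 = 82.3 A.

I_p ≈ 82.3 A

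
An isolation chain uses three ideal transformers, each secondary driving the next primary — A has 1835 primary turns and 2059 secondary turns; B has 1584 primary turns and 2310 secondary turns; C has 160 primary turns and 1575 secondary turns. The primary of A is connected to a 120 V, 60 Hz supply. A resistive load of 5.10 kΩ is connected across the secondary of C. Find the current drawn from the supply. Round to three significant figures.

Secondary of A: V = 120.00 × 2059/1835 = 134.65 V.
Secondary of B: V = 134.65 × 2310/1584 = 196.36 V.
Secondary of C: V = 196.36 × 1575/160 = 1932.9 V.
I_load = 1932.9/5100 = 0.37901 A, so P_out = 1932.9 × 0.37901 = 732.60 W.
All ideal ⇒ P_in = P_out, so I_supply = 732.60/120 = 6.11 A.

I_supply ≈ 6.11 A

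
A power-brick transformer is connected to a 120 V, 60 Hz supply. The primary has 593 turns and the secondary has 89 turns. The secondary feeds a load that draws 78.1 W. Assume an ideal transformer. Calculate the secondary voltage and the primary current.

V_s = V_p × N_s/N_p = 120 × 89/593 = 18.010 V.
I_s = P/V_s = 78.1/18.010 = 4.3365 A.
I_p = I_s × N_s/N_p = 4.3365 × 89/593 = 0.651 A.

V_s ≈ 18.0 V, I_p ≈ 0.651 A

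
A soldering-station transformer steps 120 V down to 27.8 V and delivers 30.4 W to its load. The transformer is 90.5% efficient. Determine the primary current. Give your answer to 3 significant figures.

P_in = P_out/η = 30.4/0.905 = 33.591 W.
I_p = P_in/V_p = 33.591/120 = 0.280 A.

I_p ≈ 0.280 A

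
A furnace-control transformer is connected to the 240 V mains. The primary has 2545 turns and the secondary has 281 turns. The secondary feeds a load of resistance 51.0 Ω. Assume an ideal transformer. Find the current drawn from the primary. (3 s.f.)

V_s = V_p × N_s/N_p = 240 × 281/2545 = 26.499 V.
I_s = V_s/R = 26.499/51.0 = 0.51959 A.
For an ideal transformer I_p N_p = I_s N_s, so I_p = 0.51959 × 281/2545 = 0.0574 A.

I_p ≈ 0.0574 A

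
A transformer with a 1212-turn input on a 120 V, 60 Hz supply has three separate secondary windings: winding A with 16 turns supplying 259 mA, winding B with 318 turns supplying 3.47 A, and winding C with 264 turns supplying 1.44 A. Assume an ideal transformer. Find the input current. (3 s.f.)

V_A = 120 × 16/1212 = 1.5842 V; V_B = 120 × 318/1212 = 31.485 V; V_C = 120 × 264/1212 = 26.139 V.
P_out = V_A I_A + V_B I_B + V_C I_C = 1.5842×0.259 + 31.485×3.47 + 26.139×1.44 = 0.41030 + 109.25 + 37.640 = 147.30 W.
Ideal ⇒ P_in = P_out, so I_in = P_out/V_in = 147.30/120 = 1.23 A.

I_in ≈ 1.23 A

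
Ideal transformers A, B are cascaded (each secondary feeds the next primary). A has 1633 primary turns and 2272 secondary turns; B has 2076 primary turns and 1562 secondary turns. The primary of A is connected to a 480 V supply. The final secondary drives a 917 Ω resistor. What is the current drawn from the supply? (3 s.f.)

After A: V = 480.00 × 2272/1633 = 667.83 V.
After B: V = 667.83 × 1562/2076 = 502.48 V.
I_load = 502.48/917 = 0.54796 A, so P_out = 502.48 × 0.54796 = 275.34 W.
All ideal ⇒ P_in = P_out, so I_supply = 275.34/480 = 0.574 A.

I_supply ≈ 0.574 A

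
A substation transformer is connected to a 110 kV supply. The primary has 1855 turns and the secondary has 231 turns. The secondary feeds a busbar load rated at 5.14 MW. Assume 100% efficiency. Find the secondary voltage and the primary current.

V_s ≈ 13700 V, I_p ≈ 46.7 A

V_s = V_p × N_s/N_p = 110000 × 231/1855 = 13698 V.
I_s = P/V_s = 5.14×10^6/13698 = 375.23 A.
I_p = I_s × N_s/N_p = 375.23 × 231/1855 = 46.7 A.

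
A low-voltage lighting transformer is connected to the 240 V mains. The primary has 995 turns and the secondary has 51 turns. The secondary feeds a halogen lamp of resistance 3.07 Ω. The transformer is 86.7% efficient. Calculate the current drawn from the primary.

V_s = 240 × 51/995 = 12.302 V.
I_s = V_s/R = 12.302/3.07 = 4.0070 A.
P_out = V_s I_s = 12.302 × 4.0070 = 49.292 W.
P_in = P_out/η = 49.292/0.867 = 56.854 W.
I_p = P_in/V_p = 56.854/240 = 0.237 A.

I_p ≈ 0.237 A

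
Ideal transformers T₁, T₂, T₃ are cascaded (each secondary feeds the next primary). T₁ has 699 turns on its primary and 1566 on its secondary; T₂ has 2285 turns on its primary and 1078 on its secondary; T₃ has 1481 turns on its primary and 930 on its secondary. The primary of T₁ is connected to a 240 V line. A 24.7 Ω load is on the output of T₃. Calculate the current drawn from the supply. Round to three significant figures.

I_supply ≈ 4.28 A

After T₁: V = 240.00 × 1566/699 = 537.68 V.
After T₂: V = 537.68 × 1078/2285 = 253.66 V.
After T₃: V = 253.66 × 930/1481 = 159.29 V.
I_load = 159.29/24.7 = 6.4490 A, so P_out = 159.29 × 6.4490 = 1027.2 W.
All ideal ⇒ P_in = P_out, so I_supply = 1027.2/240 = 4.28 A.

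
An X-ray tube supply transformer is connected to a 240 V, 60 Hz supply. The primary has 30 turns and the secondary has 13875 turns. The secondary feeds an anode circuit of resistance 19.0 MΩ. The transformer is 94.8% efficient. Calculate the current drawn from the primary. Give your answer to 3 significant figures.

I_p ≈ 2.85 A

V_s = 240 × 13875/30 = 111000 V.
I_s = V_s/R = 111000/(1.90×10^7) = 0.0058421 A.
P_out = V_s I_s = 111000 × 0.0058421 = 648.47 W.
P_in = P_out/η = 648.47/0.948 = 684.04 W.
I_p = P_in/V_p = 684.04/240 = 2.85 A.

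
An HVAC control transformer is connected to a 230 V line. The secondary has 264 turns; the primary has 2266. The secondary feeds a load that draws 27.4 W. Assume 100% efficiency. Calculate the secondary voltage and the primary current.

V_s = V_p × N_s/N_p = 230 × 264/2266 = 26.796 V.
I_s = P/V_s = 27.4/26.796 = 1.0225 A.
I_p = I_s × N_s/N_p = 1.0225 × 264/2266 = 0.119 A.

V_s ≈ 26.8 V, I_p ≈ 0.119 A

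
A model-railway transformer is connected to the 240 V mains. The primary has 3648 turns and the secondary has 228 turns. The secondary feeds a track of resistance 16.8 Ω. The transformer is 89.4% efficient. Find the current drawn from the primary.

I_p ≈ 0.0624 A

V_s = 240 × 228/3648 = 15.000 V.
I_s = V_s/R = 15.000/16.8 = 0.89286 A.
P_out = V_s I_s = 15.000 × 0.89286 = 13.393 W.
P_in = P_out/η = 13.393/0.894 = 14.981 W.
I_p = P_in/V_p = 14.981/240 = 0.0624 A.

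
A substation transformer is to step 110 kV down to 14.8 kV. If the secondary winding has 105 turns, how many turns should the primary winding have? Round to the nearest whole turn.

N_p = 780 turns

N_p/N_s = V_p/V_s, so N_p = 105 × 110000/14800 = 780.4 ≈ 780 turns.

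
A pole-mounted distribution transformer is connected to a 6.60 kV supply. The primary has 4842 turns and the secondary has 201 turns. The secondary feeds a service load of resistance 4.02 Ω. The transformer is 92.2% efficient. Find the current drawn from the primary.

V_s = 6600 × 201/4842 = 273.98 V.
I_s = V_s/R = 273.98/4.02 = 68.154 A.
P_out = V_s I_s = 273.98 × 68.154 = 18673 W.
P_in = P_out/η = 18673/0.922 = 20252 W.
I_p = P_in/V_p = 20252/6600 = 3.07 A.

I_p ≈ 3.07 A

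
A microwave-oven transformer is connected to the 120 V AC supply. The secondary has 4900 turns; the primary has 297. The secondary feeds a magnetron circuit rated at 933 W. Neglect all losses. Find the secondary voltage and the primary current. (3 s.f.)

V_s ≈ 1980 V, I_p ≈ 7.77 A

V_s = V_p × N_s/N_p = 120 × 4900/297 = 1979.8 V.
I_s = P/V_s = 933/1979.8 = 0.47126 A.
I_p = I_s × N_s/N_p = 0.47126 × 4900/297 = 7.77 A.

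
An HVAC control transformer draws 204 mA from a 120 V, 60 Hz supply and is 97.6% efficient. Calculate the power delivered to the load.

P_in = V_p I_p = 120 × 0.204 = 24.480 W.
P_out = η P_in = 0.976 × 24.480 = 23.9 W.

P_out ≈ 23.9 W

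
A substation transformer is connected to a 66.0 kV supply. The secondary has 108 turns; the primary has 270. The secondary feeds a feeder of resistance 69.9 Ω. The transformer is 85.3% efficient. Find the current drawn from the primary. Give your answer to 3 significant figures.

V_s = 66000 × 108/270 = 26400 V.
I_s = V_s/R = 26400/69.9 = 377.68 A.
P_out = V_s I_s = 26400 × 377.68 = 9.9708×10^6 W.
P_in = P_out/η = 9.9708×10^6/0.853 = 1.1689×10^7 W.
I_p = P_in/V_p = 1.1689×10^7/66000 = 177 A.

I_p ≈ 177 A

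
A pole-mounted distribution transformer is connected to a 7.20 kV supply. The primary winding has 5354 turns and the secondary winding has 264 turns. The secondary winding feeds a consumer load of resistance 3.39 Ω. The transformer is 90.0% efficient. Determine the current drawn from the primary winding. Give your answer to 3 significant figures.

V_s = 7200 × 264/5354 = 355.02 V.
I_s = V_s/R = 355.02/3.39 = 104.73 A.
P_out = V_s I_s = 355.02 × 104.73 = 37181 W.
P_in = P_out/η = 37181/0.900 = 41312 W.
I_p = P_in/V_p = 41312/7200 = 5.74 A.

I_p ≈ 5.74 A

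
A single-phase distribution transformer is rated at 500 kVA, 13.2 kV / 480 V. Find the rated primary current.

I_p = S/V_p = 500000/13200 = 37.9 A.

I_p ≈ 37.9 A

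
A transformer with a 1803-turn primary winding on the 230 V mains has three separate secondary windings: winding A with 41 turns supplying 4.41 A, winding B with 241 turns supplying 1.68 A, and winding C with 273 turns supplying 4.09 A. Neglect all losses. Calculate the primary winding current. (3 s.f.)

V_A = 230 × 41/1803 = 5.2302 V; V_B = 230 × 241/1803 = 30.743 V; V_C = 230 × 273/1803 = 34.825 V.
P_out = V_A I_A + V_B I_B + V_C I_C = 5.2302×4.41 + 30.743×1.68 + 34.825×4.09 = 23.065 + 51.649 + 142.44 = 217.15 W.
Ideal ⇒ P_in = P_out, so I_p = P_out/V_p = 217.15/230 = 0.944 A.

I_p ≈ 0.944 A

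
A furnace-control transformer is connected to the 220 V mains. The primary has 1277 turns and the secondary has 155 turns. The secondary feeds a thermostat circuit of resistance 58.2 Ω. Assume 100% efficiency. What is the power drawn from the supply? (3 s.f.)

V_s = V_p × N_s/N_p = 220 × 155/1277 = 26.703 V.
I_s = V_s/R = 26.703/58.2 = 0.45882 A.
I_p = I_s × N_s/N_p = 0.45882 × 155/1277 = 0.055691 A.
P = V_p I_p = 220 × 0.055691 = 12.3 W.

P ≈ 12.3 W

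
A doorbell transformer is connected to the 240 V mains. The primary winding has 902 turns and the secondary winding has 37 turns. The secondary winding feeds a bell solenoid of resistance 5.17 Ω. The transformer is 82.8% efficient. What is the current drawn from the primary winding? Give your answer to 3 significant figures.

I_p ≈ 0.0943 A

V_s = 240 × 37/902 = 9.8448 V.
I_s = V_s/R = 9.8448/5.17 = 1.9042 A.
P_out = V_s I_s = 9.8448 × 1.9042 = 18.747 W.
P_in = P_out/η = 18.747/0.828 = 22.641 W.
I_p = P_in/V_p = 22.641/240 = 0.0943 A.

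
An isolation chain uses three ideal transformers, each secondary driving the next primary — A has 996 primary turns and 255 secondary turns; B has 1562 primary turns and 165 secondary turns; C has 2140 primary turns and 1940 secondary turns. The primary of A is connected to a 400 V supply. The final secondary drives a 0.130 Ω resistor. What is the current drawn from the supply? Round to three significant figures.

Secondary of A: V = 400.00 × 255/996 = 102.41 V.
Secondary of B: V = 102.41 × 165/1562 = 10.818 V.
Secondary of C: V = 10.818 × 1940/2140 = 9.8069 V.
I_load = 9.8069/0.130 = 75.438 A, so P_out = 9.8069 × 75.438 = 739.81 W.
All ideal ⇒ P_in = P_out, so I_supply = 739.81/400 = 1.85 A.

I_supply ≈ 1.85 A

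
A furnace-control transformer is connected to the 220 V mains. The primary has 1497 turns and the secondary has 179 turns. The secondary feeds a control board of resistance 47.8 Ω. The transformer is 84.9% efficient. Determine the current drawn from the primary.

V_s = 220 × 179/1497 = 26.306 V.
I_s = V_s/R = 26.306/47.8 = 0.55033 A.
P_out = V_s I_s = 26.306 × 0.55033 = 14.477 W.
P_in = P_out/η = 14.477/0.849 = 17.052 W.
I_p = P_in/V_p = 17.052/220 = 0.0775 A.

I_p ≈ 0.0775 A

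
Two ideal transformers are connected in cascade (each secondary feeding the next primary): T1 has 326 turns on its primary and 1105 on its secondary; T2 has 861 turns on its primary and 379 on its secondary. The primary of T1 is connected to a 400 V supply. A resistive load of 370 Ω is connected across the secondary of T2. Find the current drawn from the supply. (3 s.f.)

After T1: V = 400.00 × 1105/326 = 1355.8 V.
After T2: V = 1355.8 × 379/861 = 596.82 V.
I_load = 596.82/370 = 1.6130 A, so P_out = 596.82 × 1.6130 = 962.68 W.
All ideal ⇒ P_in = P_out, so I_supply = 962.68/400 = 2.41 A.

I_supply ≈ 2.41 A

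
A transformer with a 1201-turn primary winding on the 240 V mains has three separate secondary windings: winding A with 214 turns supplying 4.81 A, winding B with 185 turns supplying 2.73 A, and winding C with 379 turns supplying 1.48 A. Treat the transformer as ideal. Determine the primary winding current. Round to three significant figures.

I_p ≈ 1.74 A

V_A = 240 × 214/1201 = 42.764 V; V_B = 240 × 185/1201 = 36.969 V; V_C = 240 × 379/1201 = 75.737 V.
P_out = V_A I_A + V_B I_B + V_C I_C = 42.764×4.81 + 36.969×2.73 + 75.737×1.48 = 205.70 + 100.93 + 112.09 = 418.71 W.
Ideal ⇒ P_in = P_out, so I_p = P_out/V_p = 418.71/240 = 1.74 A.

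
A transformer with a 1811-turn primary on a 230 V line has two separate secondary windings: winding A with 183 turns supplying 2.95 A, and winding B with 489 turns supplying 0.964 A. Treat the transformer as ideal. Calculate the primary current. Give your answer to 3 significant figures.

V_A = 230 × 183/1811 = 23.241 V; V_B = 230 × 489/1811 = 62.104 V.
P_out = V_A I_A + V_B I_B = 23.241×2.95 + 62.104×0.964 = 68.562 + 59.868 = 128.43 W.
Ideal ⇒ P_in = P_out, so I_p = P_out/V_p = 128.43/230 = 0.558 A.

I_p ≈ 0.558 A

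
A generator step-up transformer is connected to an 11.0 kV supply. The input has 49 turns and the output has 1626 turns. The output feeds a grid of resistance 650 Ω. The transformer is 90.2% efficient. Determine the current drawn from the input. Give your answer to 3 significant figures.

V_out = 11000 × 1626/49 = 365020 V.
I_out = V_out/R = 365020/650 = 561.57 A.
P_out = V_out I_out = 365020 × 561.57 = 2.0498×10^8 W.
P_in = P_out/η = 2.0498×10^8/0.902 = 2.2726×10^8 W.
I_in = P_in/V_in = 2.2726×10^8/11000 = 20700 A.

I_in ≈ 20700 A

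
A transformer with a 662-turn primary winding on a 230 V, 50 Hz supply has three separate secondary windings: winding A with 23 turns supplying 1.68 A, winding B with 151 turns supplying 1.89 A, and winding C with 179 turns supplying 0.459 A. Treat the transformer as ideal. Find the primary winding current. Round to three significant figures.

I_p ≈ 0.614 A

V_A = 230 × 23/662 = 7.9909 V; V_B = 230 × 151/662 = 52.462 V; V_C = 230 × 179/662 = 62.190 V.
P_out = V_A I_A + V_B I_B + V_C I_C = 7.9909×1.68 + 52.462×1.89 + 62.190×0.459 = 13.425 + 99.154 + 28.545 = 141.12 W.
Ideal ⇒ P_in = P_out, so I_p = P_out/V_p = 141.12/230 = 0.614 A.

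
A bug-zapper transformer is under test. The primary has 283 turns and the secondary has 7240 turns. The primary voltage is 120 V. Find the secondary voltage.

V_s ≈ 3070 V

V_s/V_p = N_s/N_p, so V_s = 120 × 7240/283 = 3070 V.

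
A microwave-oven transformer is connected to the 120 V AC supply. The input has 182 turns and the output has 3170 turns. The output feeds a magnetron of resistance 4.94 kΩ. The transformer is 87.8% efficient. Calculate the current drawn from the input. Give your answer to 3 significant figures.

I_in ≈ 8.39 A

V_out = 120 × 3170/182 = 2090.1 V.
I_out = V_out/R = 2090.1/4940 = 0.42310 A.
P_out = V_out I_out = 2090.1 × 0.42310 = 884.32 W.
P_in = P_out/η = 884.32/0.878 = 1007.2 W.
I_in = P_in/V_in = 1007.2/120 = 8.39 A.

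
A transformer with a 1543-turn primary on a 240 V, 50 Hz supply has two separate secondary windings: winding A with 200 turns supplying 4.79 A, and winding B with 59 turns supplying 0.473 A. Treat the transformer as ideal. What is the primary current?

V_A = 240 × 200/1543 = 31.108 V; V_B = 240 × 59/1543 = 9.1769 V.
P_out = V_A I_A + V_B I_B = 31.108×4.79 + 9.1769×0.473 = 149.01 + 4.3407 = 153.35 W.
Ideal ⇒ P_in = P_out, so I_p = P_out/V_p = 153.35/240 = 0.639 A.

I_p ≈ 0.639 A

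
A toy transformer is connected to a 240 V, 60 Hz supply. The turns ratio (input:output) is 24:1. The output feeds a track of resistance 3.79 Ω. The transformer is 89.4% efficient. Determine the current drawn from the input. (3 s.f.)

I_in ≈ 0.123 A

V_out = 240 × 1/24 = 10.000 V.
I_out = V_out/R = 10.000/3.79 = 2.6385 A.
P_out = V_out I_out = 10.000 × 2.6385 = 26.385 W.
P_in = P_out/η = 26.385/0.894 = 29.514 W.
I_in = P_in/V_in = 29.514/240 = 0.123 A.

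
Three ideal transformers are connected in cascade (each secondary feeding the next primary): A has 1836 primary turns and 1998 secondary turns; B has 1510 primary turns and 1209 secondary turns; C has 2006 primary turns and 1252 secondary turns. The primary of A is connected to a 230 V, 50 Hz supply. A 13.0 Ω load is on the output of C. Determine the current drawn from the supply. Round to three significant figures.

I_supply ≈ 5.23 A

Secondary of A: V = 230.00 × 1998/1836 = 250.29 V.
Secondary of B: V = 250.29 × 1209/1510 = 200.40 V.
Secondary of C: V = 200.40 × 1252/2006 = 125.08 V.
I_load = 125.08/13.0 = 9.6212 A, so P_out = 125.08 × 9.6212 = 1203.4 W.
All ideal ⇒ P_in = P_out, so I_supply = 1203.4/230 = 5.23 A.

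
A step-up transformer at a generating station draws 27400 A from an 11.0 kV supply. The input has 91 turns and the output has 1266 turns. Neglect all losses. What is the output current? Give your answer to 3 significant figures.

I_out/I_in = N_in/N_out, so I_out = 27400 × 91/1266 = 1970 A.

I_out ≈ 1970 A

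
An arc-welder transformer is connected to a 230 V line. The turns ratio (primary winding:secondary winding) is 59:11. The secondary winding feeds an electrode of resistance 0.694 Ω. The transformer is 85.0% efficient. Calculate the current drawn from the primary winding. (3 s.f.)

V_s = 230 × 11/59 = 42.881 V.
I_s = V_s/R = 42.881/0.694 = 61.789 A.
P_out = V_s I_s = 42.881 × 61.789 = 2649.6 W.
P_in = P_out/η = 2649.6/0.850 = 3117.2 W.
I_p = P_in/V_p = 3117.2/230 = 13.6 A.

I_p ≈ 13.6 A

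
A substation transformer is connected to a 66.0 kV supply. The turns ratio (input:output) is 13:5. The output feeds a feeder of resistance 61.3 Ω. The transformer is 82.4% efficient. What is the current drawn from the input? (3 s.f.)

V_out = 66000 × 5/13 = 25385 V.
I_out = V_out/R = 25385/61.3 = 414.10 A.
P_out = V_out I_out = 25385 × 414.10 = 1.0512×10^7 W.
P_in = P_out/η = 1.0512×10^7/0.824 = 1.2757×10^7 W.
I_in = P_in/V_in = 1.2757×10^7/66000 = 193 A.

I_in ≈ 193 A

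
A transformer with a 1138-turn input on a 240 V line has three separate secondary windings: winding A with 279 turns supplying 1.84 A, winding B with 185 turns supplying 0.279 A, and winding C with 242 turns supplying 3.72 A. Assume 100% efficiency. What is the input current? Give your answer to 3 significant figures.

I_in ≈ 1.29 A

V_A = 240 × 279/1138 = 58.840 V; V_B = 240 × 185/1138 = 39.016 V; V_C = 240 × 242/1138 = 51.037 V.
P_out = V_A I_A + V_B I_B + V_C I_C = 58.840×1.84 + 39.016×0.279 + 51.037×3.72 = 108.27 + 10.885 + 189.86 = 309.01 W.
Ideal ⇒ P_in = P_out, so I_in = P_out/V_in = 309.01/240 = 1.29 A.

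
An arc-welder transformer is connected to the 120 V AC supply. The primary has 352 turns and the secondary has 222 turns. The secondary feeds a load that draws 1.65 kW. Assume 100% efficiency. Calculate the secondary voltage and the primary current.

V_s = V_p × N_s/N_p = 120 × 222/352 = 75.682 V.
I_s = P/V_s = 1650/75.682 = 21.802 A.
I_p = I_s × N_s/N_p = 21.802 × 222/352 = 13.8 A.

V_s ≈ 75.7 V, I_p ≈ 13.8 A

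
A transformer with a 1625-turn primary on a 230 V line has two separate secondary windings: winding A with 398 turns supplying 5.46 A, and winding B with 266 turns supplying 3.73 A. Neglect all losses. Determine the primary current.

I_p ≈ 1.95 A

V_A = 230 × 398/1625 = 56.332 V; V_B = 230 × 266/1625 = 37.649 V.
P_out = V_A I_A + V_B I_B = 56.332×5.46 + 37.649×3.73 = 307.57 + 140.43 = 448.01 W.
Ideal ⇒ P_in = P_out, so I_p = P_out/V_p = 448.01/230 = 1.95 A.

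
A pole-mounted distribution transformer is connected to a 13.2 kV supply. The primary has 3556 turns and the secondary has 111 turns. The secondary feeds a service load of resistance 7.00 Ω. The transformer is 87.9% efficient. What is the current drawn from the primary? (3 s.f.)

V_s = 13200 × 111/3556 = 412.04 V.
I_s = V_s/R = 412.04/7.00 = 58.862 A.
P_out = V_s I_s = 412.04 × 58.862 = 24253 W.
P_in = P_out/η = 24253/0.879 = 27592 W.
I_p = P_in/V_p = 27592/13200 = 2.09 A.

I_p ≈ 2.09 A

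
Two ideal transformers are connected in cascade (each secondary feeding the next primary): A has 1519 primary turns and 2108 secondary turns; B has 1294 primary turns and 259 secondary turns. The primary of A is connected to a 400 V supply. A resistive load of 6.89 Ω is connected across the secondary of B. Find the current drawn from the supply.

I_supply ≈ 4.48 A

Secondary of A: V = 400.00 × 2108/1519 = 555.10 V.
Secondary of B: V = 555.10 × 259/1294 = 111.11 V.
I_load = 111.11/6.89 = 16.126 A, so P_out = 111.11 × 16.126 = 1791.7 W.
All ideal ⇒ P_in = P_out, so I_supply = 1791.7/400 = 4.48 A.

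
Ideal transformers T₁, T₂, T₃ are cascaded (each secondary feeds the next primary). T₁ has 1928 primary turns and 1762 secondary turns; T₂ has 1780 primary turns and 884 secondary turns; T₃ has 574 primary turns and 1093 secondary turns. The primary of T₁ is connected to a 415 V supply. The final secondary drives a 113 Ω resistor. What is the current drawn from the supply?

I_supply ≈ 2.74 A

After T₁: V = 415.00 × 1762/1928 = 379.27 V.
After T₂: V = 379.27 × 884/1780 = 188.36 V.
After T₃: V = 188.36 × 1093/574 = 358.66 V.
I_load = 358.66/113 = 3.1740 A, so P_out = 358.66 × 3.1740 = 1138.4 W.
All ideal ⇒ P_in = P_out, so I_supply = 1138.4/415 = 2.74 A.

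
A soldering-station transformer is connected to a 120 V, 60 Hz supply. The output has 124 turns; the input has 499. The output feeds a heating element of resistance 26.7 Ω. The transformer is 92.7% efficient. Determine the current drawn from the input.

V_out = 120 × 124/499 = 29.820 V.
I_out = V_out/R = 29.820/26.7 = 1.1168 A.
P_out = V_out I_out = 29.820 × 1.1168 = 33.304 W.
P_in = P_out/η = 33.304/0.927 = 35.926 W.
I_in = P_in/V_in = 35.926/120 = 0.299 A.

I_in ≈ 0.299 A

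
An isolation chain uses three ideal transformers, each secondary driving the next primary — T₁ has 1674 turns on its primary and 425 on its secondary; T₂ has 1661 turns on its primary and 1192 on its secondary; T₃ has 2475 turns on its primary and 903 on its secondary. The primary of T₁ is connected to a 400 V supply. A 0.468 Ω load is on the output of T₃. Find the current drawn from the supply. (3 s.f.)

After T₁: V = 400.00 × 425/1674 = 101.55 V.
After T₂: V = 101.55 × 1192/1661 = 72.879 V.
After T₃: V = 72.879 × 903/2475 = 26.590 V.
I_load = 26.590/0.468 = 56.815 A, so P_out = 26.590 × 56.815 = 1510.7 W.
All ideal ⇒ P_in = P_out, so I_supply = 1510.7/400 = 3.78 A.

I_supply ≈ 3.78 A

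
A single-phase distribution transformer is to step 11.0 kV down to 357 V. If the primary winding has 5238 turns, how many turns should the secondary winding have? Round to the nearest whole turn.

N_s = 170 turns

N_s/N_p = V_s/V_p, so N_s = 5238 × 357/11000 = 170.0 ≈ 170 turns.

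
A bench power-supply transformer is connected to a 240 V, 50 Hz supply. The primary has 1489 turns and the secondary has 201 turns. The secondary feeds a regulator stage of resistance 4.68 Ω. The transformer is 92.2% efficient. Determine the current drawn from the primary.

V_s = 240 × 201/1489 = 32.398 V.
I_s = V_s/R = 32.398/4.68 = 6.9226 A.
P_out = V_s I_s = 32.398 × 6.9226 = 224.27 W.
P_in = P_out/η = 224.27/0.922 = 243.25 W.
I_p = P_in/V_p = 243.25/240 = 1.01 A.

I_p ≈ 1.01 A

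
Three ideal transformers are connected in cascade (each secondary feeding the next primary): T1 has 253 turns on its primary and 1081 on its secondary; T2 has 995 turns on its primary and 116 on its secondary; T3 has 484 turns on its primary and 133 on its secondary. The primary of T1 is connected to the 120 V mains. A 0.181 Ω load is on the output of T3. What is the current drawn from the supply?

I_supply ≈ 12.4 A

Secondary of T1: V = 120.00 × 1081/253 = 512.73 V.
Secondary of T2: V = 512.73 × 116/995 = 59.775 V.
Secondary of T3: V = 59.775 × 133/484 = 16.426 V.
I_load = 16.426/0.181 = 90.751 A, so P_out = 16.426 × 90.751 = 1490.7 W.
All ideal ⇒ P_in = P_out, so I_supply = 1490.7/120 = 12.4 A.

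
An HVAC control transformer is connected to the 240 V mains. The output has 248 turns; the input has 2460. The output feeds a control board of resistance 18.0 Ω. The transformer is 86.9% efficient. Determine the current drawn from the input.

I_in ≈ 0.156 A

V_out = 240 × 248/2460 = 24.195 V.
I_out = V_out/R = 24.195/18.0 = 1.3442 A.
P_out = V_out I_out = 24.195 × 1.3442 = 32.522 W.
P_in = P_out/η = 32.522/0.869 = 37.425 W.
I_in = P_in/V_in = 37.425/240 = 0.156 A.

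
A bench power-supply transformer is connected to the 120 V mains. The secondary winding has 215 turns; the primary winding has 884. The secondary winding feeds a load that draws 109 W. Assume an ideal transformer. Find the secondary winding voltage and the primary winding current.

V_s = V_p × N_s/N_p = 120 × 215/884 = 29.186 V.
I_s = P/V_s = 109/29.186 = 3.7347 A.
I_p = I_s × N_s/N_p = 3.7347 × 215/884 = 0.908 A.

V_s ≈ 29.2 V, I_p ≈ 0.908 A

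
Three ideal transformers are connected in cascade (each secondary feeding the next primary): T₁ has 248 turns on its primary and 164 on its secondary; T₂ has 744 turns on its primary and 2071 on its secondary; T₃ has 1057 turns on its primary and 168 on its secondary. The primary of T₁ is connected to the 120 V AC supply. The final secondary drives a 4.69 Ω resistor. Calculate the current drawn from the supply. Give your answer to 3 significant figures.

I_supply ≈ 2.19 A

Secondary of T₁: V = 120.00 × 164/248 = 79.355 V.
Secondary of T₂: V = 79.355 × 2071/744 = 220.89 V.
Secondary of T₃: V = 220.89 × 168/1057 = 35.109 V.
I_load = 35.109/4.69 = 7.4859 A, so P_out = 35.109 × 7.4859 = 262.82 W.
All ideal ⇒ P_in = P_out, so I_supply = 262.82/120 = 2.19 A.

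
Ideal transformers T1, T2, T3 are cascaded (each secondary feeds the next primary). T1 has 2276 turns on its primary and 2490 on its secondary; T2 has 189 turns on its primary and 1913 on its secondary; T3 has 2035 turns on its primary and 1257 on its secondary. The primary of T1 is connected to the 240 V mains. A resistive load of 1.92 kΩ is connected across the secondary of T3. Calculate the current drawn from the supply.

I_supply ≈ 5.85 A

Secondary of T1: V = 240.00 × 2490/2276 = 262.57 V.
Secondary of T2: V = 262.57 × 1913/189 = 2657.6 V.
Secondary of T3: V = 2657.6 × 1257/2035 = 1641.6 V.
I_load = 1641.6/1920 = 0.85499 A, so P_out = 1641.6 × 0.85499 = 1403.5 W.
All ideal ⇒ P_in = P_out, so I_supply = 1403.5/240 = 5.85 A.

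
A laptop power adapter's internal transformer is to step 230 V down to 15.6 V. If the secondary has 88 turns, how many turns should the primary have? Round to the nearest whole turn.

N_p = 1297 turns

N_p/N_s = V_p/V_s, so N_p = 88 × 230/15.6 = 1297.4 ≈ 1297 turns.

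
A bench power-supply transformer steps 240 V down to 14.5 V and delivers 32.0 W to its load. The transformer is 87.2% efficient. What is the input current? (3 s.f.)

P_in = P_out/η = 32.0/0.872 = 36.697 W.
I_in = P_in/V_in = 36.697/240 = 0.153 A.

I_in ≈ 0.153 A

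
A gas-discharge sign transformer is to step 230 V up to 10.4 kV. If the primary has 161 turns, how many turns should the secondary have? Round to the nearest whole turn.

N_s = 7280 turns

N_s/N_p = V_s/V_p, so N_s = 161 × 10400/230 = 7280.0 ≈ 7280 turns.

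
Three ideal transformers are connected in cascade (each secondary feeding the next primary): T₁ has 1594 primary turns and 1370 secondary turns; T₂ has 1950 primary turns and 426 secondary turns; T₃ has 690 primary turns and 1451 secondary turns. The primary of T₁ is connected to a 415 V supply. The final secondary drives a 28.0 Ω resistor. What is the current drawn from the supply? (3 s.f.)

I_supply ≈ 2.31 A

After T₁: V = 415.00 × 1370/1594 = 356.68 V.
After T₂: V = 356.68 × 426/1950 = 77.921 V.
After T₃: V = 77.921 × 1451/690 = 163.86 V.
I_load = 163.86/28.0 = 5.8522 A, so P_out = 163.86 × 5.8522 = 958.94 W.
All ideal ⇒ P_in = P_out, so I_supply = 958.94/415 = 2.31 A.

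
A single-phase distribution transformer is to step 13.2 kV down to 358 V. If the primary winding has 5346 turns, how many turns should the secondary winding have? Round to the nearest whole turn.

N_s = 145 turns

N_s/N_p = V_s/V_p, so N_s = 5346 × 358/13200 = 145.0 ≈ 145 turns.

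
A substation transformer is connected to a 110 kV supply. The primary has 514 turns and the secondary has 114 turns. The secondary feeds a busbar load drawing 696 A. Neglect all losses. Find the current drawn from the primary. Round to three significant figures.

I_p ≈ 154 A

For an ideal transformer I_p N_p = I_s N_s, so I_p = 696 × 114/514 = 154 A.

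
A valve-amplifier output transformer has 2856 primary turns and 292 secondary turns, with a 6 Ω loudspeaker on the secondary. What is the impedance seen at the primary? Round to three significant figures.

Z_p ≈ 574 Ω

Z_p = (N_p/N_s)² × Z_s = (2856/292)² × 6 = 574 Ω.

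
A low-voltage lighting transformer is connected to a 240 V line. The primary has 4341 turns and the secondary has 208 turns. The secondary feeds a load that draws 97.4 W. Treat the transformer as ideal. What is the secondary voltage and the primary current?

V_s = V_p × N_s/N_p = 240 × 208/4341 = 11.500 V.
I_s = P/V_s = 97.4/11.500 = 8.4698 A.
I_p = I_s × N_s/N_p = 8.4698 × 208/4341 = 0.406 A.

V_s ≈ 11.5 V, I_p ≈ 0.406 A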